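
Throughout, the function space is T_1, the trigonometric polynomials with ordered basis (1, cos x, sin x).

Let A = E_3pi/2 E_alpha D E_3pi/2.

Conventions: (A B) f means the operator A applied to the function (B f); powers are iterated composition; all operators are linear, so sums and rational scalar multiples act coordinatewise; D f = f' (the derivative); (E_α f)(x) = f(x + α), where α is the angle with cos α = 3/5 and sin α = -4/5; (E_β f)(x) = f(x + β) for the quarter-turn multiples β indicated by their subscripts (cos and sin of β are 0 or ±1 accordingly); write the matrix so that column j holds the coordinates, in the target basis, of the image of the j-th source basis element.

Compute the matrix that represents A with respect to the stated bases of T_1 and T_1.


image of 1: 0
image of cos x: -(4/5)cos x + (3/5)sin x
image of sin x: -(3/5)cos x - (4/5)sin x
each image's coordinates form column j of the matrix

the matrix is [[0, 0, 0]; [0, -4/5, -3/5]; [0, 3/5, -4/5]] (rows listed top to bottom)


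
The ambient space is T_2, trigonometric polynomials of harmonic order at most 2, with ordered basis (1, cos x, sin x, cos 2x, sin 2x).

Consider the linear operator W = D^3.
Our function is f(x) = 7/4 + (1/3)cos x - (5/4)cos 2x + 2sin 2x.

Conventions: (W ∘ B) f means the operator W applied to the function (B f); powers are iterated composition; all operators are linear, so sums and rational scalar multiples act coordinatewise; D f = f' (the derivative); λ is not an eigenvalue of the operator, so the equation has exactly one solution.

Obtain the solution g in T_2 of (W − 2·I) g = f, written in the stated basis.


the image equals g(x) = -7/8 - (2/15)cos x - (1/15)sin x + (37/136)cos 2x + (3/34)sin 2x

write g with unknown coordinates in the stated basis and equate coefficients in (W − 2·I) g = f
solving from the highest basis element down gives g = -7/8 - (2/15)cos x - (1/15)sin x + (37/136)cos 2x + (3/34)sin 2x
check: W g = (1/15)cos x - (2/15)sin x - (12/17)cos 2x + (37/17)sin 2x
so W g − 2·g = 7/4 + (1/3)cos x - (5/4)cos 2x + 2sin 2x = f ✓


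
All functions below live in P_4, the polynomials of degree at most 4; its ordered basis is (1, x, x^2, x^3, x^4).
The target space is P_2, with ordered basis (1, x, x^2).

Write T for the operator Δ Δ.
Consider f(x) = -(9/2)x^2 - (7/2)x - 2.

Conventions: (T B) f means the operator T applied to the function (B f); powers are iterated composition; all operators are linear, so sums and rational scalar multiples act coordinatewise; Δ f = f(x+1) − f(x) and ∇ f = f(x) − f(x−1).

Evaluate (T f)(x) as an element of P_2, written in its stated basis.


g(x) = -9

Δ f = -9x - 8
Δ Δ f = -9


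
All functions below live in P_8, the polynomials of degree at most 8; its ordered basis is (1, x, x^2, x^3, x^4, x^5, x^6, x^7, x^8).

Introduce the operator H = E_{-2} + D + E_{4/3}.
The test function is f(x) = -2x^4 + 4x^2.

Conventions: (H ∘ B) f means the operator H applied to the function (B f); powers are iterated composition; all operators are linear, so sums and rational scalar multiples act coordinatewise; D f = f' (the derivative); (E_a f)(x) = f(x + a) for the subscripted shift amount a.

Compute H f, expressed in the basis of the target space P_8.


E_{-2} f = -2x^4 + 16x^3 - 44x^2 + 48x - 16
D f = -8x^3 + 8x
E_{4/3} f = -2x^4 - (32/3)x^3 - (52/3)x^2 - (224/27)x + 64/81
(E_{-2} + D + E_{4/3}) f = -4x^4 - (8/3)x^3 - (184/3)x^2 + (1288/27)x - 1232/81

the image equals g(x) = -4x^4 - (8/3)x^3 - (184/3)x^2 + (1288/27)x - 1232/81


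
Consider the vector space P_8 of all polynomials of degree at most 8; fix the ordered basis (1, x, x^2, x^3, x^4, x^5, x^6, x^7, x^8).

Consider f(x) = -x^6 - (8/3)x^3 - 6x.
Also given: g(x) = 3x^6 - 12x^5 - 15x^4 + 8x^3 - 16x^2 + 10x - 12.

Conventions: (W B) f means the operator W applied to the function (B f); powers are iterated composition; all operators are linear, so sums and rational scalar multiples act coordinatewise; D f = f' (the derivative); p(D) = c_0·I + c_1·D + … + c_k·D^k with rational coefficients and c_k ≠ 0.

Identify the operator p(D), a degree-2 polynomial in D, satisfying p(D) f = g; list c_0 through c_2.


p(D) = -3·I + 2·D + (1/2)·D^2, i.e. c_0 = -3, c_1 = 2, c_2 = 1/2

D^0 f = -x^6 - (8/3)x^3 - 6x
D^1 f = -6x^5 - 8x^2 - 6
D^2 f = -30x^4 - 16x
matching coefficients of g against c_0 f + c_1 Df + … from the top degree down determines the c_i
solution: c_0 = -3, c_1 = 2, c_2 = 1/2


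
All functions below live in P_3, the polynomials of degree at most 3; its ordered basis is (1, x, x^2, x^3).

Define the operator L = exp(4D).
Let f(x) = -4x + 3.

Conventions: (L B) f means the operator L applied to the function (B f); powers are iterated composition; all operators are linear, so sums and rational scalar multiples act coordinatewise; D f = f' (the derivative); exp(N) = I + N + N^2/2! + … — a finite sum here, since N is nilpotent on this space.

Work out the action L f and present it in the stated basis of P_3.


the result is g(x) = -4x - 13

order-1 term: -16
the series for exp(4D) f terminates at order 1
exp(4D) f = -4x - 13


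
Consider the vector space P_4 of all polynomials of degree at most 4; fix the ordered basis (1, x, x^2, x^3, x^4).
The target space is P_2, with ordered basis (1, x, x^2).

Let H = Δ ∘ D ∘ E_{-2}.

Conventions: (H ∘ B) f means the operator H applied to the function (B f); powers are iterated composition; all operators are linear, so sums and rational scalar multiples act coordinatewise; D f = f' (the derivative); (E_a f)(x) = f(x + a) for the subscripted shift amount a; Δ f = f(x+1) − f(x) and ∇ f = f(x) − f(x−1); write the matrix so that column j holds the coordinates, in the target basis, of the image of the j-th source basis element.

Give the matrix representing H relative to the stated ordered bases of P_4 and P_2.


image of 1: 0
image of x: 0
image of x^2: 2
image of x^3: 6x - 9
image of x^4: 12x^2 - 36x + 28
each image's coordinates form column j of the matrix

the matrix is [[0, 0, 2, -9, 28]; [0, 0, 0, 6, -36]; [0, 0, 0, 0, 12]] (rows listed top to bottom)


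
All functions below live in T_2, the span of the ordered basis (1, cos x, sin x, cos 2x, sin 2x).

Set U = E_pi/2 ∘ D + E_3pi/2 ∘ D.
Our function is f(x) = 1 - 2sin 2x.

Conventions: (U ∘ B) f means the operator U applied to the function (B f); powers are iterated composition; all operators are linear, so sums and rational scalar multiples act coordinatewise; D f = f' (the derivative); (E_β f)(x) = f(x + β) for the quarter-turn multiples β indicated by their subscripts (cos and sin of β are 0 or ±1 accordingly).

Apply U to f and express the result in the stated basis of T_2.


D f = -4cos 2x
E_pi/2 D f = 4cos 2x
D f = -4cos 2x
E_3pi/2 D f = 4cos 2x
(E_pi/2 ∘ D + E_3pi/2 ∘ D) f = 8cos 2x

g(x) = 8cos 2x


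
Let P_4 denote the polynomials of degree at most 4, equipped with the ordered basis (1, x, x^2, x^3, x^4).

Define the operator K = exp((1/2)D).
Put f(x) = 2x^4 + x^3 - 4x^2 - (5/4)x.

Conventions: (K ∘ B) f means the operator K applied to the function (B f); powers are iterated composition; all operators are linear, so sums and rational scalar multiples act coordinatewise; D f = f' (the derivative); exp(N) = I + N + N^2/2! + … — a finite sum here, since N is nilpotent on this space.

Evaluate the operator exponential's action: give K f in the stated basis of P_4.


order-1 term: 4x^3 + (3/2)x^2 - 4x - 5/8
order-2 term: 3x^2 + (3/4)x - 1
order-3 term: x + 1/8
order-4 term: 1/8
the series for exp((1/2)D) f terminates at order 4
exp((1/2)D) f = 2x^4 + 5x^3 + (1/2)x^2 - (7/2)x - 11/8

g(x) = 2x^4 + 5x^3 + (1/2)x^2 - (7/2)x - 11/8


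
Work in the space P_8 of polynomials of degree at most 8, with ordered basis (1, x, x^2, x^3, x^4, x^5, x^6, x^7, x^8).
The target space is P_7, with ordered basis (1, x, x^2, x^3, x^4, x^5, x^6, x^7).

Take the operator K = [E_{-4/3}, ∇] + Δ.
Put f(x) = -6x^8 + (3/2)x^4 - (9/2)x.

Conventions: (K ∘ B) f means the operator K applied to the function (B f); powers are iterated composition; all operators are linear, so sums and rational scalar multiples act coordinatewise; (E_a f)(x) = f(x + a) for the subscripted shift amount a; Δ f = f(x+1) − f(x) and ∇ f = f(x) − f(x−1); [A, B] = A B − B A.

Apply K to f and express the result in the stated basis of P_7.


g(x) = -48x^7 - 168x^6 - 336x^5 - 420x^4 - 330x^3 - 159x^2 - 42x - 9

∇ f = -48x^7 + 168x^6 - 336x^5 + 420x^4 - 330x^3 + 159x^2 - 42x
E_{-4/3} ∇ f = -48x^7 + 616x^6 - 3472x^5 + (100100/9)x^4 - (589070/27)x^3 + (705661/27)x^2 - (4289782/243)x + 3767272/729
E_{-4/3} f = -6x^8 + 64x^7 - (896/3)x^6 + (7168/9)x^5 - (71599/54)x^4 + (114040/81)x^3 - (225488/243)x^2 + (496991/1458)x - 107582/2187
∇ E_{-4/3} f = -48x^7 + 616x^6 - 3472x^5 + (100100/9)x^4 - (589070/27)x^3 + (705661/27)x^2 - (4289782/243)x + 3767272/729
[E_{-4/3}, ∇] f = 0
Δ f = -48x^7 - 168x^6 - 336x^5 - 420x^4 - 330x^3 - 159x^2 - 42x - 9
([E_{-4/3}, ∇] + Δ) f = -48x^7 - 168x^6 - 336x^5 - 420x^4 - 330x^3 - 159x^2 - 42x - 9


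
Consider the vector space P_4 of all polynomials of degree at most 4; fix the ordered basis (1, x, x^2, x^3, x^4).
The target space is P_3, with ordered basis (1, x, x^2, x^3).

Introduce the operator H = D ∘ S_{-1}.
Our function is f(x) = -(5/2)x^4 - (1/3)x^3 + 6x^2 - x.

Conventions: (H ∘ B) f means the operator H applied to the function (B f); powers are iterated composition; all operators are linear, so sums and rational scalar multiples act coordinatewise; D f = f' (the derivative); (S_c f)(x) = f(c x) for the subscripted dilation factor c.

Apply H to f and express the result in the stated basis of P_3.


the result is g(x) = -10x^3 + x^2 + 12x + 1

S_{-1} f = -(5/2)x^4 + (1/3)x^3 + 6x^2 + x
D S_{-1} f = -10x^3 + x^2 + 12x + 1


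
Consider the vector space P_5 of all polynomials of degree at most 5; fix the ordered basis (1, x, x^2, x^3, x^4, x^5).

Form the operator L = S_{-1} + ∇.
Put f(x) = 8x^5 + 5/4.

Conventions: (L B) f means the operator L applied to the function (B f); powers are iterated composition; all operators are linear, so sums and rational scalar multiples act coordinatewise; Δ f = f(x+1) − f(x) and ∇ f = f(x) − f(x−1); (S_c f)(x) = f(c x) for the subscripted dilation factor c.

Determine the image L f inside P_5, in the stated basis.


S_{-1} f = -8x^5 + 5/4
∇ f = 40x^4 - 80x^3 + 80x^2 - 40x + 8
(S_{-1} + ∇) f = -8x^5 + 40x^4 - 80x^3 + 80x^2 - 40x + 37/4

the result is g(x) = -8x^5 + 40x^4 - 80x^3 + 80x^2 - 40x + 37/4


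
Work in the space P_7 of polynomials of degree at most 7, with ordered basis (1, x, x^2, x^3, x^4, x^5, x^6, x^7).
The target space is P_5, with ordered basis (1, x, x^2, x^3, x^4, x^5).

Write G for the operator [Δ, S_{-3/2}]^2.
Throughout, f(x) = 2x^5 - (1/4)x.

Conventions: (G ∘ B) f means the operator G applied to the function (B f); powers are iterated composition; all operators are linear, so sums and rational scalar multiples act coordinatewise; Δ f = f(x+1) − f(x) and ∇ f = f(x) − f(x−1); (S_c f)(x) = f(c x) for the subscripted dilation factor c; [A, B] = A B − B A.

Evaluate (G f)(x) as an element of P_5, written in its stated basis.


S_{-3/2} f = -(243/16)x^5 + (3/8)x
Δ S_{-3/2} f = -(1215/16)x^4 - (1215/8)x^3 - (1215/8)x^2 - (1215/16)x - 237/16
Δ f = 10x^4 + 20x^3 + 20x^2 + 10x + 7/4
S_{-3/2} Δ f = (405/8)x^4 - (135/2)x^3 + 45x^2 - 15x + 7/4
[Δ, S_{-3/2}] f = -(2025/16)x^4 - (675/8)x^3 - (1575/8)x^2 - (975/16)x - 265/16
S_{-3/2} [Δ, S_{-3/2}] f = -(164025/256)x^4 + (18225/64)x^3 - (14175/32)x^2 + (2925/32)x - 265/16
Δ S_{-3/2} [Δ, S_{-3/2}] f = -(164025/64)x^3 - (382725/128)x^2 - (83025/32)x - 181125/256
Δ [Δ, S_{-3/2}] f = -(2025/4)x^3 - (2025/2)x^2 - (9225/8)x - 1875/4
S_{-3/2} Δ [Δ, S_{-3/2}] f = (54675/32)x^3 - (18225/8)x^2 + (27675/16)x - 1875/4
[Δ, S_{-3/2}] [Δ, S_{-3/2}] f = -(273375/64)x^3 - (91125/128)x^2 - (138375/32)x - 61125/256

g(x) = -(273375/64)x^3 - (91125/128)x^2 - (138375/32)x - 61125/256


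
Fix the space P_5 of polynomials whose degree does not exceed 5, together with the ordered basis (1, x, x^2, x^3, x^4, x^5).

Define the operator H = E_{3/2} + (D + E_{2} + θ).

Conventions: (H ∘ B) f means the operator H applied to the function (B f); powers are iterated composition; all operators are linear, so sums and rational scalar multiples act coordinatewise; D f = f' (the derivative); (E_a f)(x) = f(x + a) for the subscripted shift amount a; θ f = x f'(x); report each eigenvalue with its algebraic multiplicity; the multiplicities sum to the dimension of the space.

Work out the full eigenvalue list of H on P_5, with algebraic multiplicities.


image of 1: 2
image of x: 3x + 9/2
image of x^2: 4x^2 + 9x + 25/4
image of x^3: 5x^3 + (27/2)x^2 + (75/4)x + 91/8
image of x^4: 6x^4 + 18x^3 + (75/2)x^2 + (91/2)x + 337/16
image of x^5: 7x^5 + (45/2)x^4 + (125/2)x^3 + (455/4)x^2 + (1685/16)x + 1267/32
the matrix is upper triangular; its diagonal is (2, 3, 4, 5, 6, 7)
for a triangular matrix the eigenvalues are the diagonal entries, with algebraic multiplicity their repetition count

λ = 2 (multiplicity 1), λ = 3 (multiplicity 1), λ = 4 (multiplicity 1), λ = 5 (multiplicity 1), λ = 6 (multiplicity 1), λ = 7 (multiplicity 1)


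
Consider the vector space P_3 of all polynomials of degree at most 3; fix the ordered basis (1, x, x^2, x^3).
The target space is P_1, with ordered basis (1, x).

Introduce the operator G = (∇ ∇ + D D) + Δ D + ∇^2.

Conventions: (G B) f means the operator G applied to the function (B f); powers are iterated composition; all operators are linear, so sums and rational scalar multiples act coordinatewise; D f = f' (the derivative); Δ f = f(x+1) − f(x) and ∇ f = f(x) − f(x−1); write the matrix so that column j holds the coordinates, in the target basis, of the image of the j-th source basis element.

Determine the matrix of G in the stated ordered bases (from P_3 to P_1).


image of 1: 0
image of x: 0
image of x^2: 8
image of x^3: 24x - 9
each image's coordinates form column j of the matrix

the matrix is [[0, 0, 8, -9]; [0, 0, 0, 24]] (rows listed top to bottom)


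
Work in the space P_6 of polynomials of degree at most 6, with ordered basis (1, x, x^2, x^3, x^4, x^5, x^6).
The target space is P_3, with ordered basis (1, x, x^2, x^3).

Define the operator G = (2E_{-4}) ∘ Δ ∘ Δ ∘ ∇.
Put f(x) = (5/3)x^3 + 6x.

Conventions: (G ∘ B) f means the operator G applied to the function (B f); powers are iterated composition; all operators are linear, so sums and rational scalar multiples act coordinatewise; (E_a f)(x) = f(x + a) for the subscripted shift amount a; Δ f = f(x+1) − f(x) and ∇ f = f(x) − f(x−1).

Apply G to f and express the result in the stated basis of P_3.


∇ f = 5x^2 - 5x + 23/3
Δ ∇ f = 10x
Δ Δ ∇ f = 10
E_{-4} (Δ ∘ Δ ∘ ∇) f = 10
(2E_{-4}) (Δ ∘ Δ ∘ ∇) f = 20

g(x) = 20


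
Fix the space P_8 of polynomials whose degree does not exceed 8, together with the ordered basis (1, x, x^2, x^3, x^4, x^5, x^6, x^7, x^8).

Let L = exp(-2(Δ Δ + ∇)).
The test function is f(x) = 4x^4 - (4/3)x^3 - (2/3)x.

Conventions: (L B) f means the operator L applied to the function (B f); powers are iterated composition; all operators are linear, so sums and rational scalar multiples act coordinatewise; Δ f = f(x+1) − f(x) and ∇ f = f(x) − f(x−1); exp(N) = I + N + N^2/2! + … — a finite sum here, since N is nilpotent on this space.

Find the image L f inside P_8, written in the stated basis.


order-1 term: -32x^3 - 40x^2 - 216x - 84
order-2 term: 96x^2 + 176x + 480
order-3 term: -128x - 544/3
order-4 term: 64
the series for exp(-2(Δ Δ + ∇)) f terminates at order 4
exp(-2(Δ Δ + ∇)) f = 4x^4 - (100/3)x^3 + 56x^2 - (506/3)x + 836/3

the result is g(x) = 4x^4 - (100/3)x^3 + 56x^2 - (506/3)x + 836/3


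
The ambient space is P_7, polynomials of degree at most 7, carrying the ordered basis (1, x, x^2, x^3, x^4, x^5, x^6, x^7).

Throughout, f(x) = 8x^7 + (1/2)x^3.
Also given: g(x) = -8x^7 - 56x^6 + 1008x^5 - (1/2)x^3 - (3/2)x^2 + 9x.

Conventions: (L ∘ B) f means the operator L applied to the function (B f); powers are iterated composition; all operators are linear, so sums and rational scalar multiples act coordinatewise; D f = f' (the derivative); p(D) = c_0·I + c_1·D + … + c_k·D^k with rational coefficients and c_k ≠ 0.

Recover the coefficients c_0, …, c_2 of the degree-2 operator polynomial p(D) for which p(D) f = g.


c_0 = -1, c_1 = -1, c_2 = 3

D^0 f = 8x^7 + (1/2)x^3
D^1 f = 56x^6 + (3/2)x^2
D^2 f = 336x^5 + 3x
matching coefficients of g against c_0 f + c_1 Df + … from the top degree down determines the c_i
solution: c_0 = -1, c_1 = -1, c_2 = 3


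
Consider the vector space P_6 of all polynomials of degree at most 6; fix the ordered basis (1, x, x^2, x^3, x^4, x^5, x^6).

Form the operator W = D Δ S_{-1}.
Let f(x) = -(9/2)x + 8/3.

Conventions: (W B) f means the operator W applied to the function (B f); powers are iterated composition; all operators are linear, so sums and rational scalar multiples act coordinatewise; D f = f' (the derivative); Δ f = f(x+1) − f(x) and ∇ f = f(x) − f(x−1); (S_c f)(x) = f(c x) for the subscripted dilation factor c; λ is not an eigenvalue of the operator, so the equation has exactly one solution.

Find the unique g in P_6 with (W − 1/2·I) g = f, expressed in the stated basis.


write g with unknown coordinates in the stated basis and equate coefficients in (W − 1/2·I) g = f
solving from the highest basis element down gives g = 9x - 16/3
check: W g = 0
so W g − 1/2·g = -(9/2)x + 8/3 = f ✓

g(x) = 9x - 16/3


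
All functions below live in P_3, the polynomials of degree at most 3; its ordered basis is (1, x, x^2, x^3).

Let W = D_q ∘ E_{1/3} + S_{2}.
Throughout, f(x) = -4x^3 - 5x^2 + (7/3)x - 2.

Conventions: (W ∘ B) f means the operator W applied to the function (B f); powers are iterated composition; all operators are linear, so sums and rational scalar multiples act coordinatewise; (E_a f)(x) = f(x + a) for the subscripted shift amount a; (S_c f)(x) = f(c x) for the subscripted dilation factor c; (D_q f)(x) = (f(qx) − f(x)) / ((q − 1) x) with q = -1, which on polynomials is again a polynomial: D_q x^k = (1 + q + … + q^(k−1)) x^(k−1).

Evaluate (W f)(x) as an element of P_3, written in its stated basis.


E_{1/3} f = -4x^3 - 9x^2 - (7/3)x - 52/27
D_q E_{1/3} f = -4x^2 - 7/3
S_{2} f = -32x^3 - 20x^2 + (14/3)x - 2
(D_q ∘ E_{1/3} + S_{2}) f = -32x^3 - 24x^2 + (14/3)x - 13/3

g(x) = -32x^3 - 24x^2 + (14/3)x - 13/3


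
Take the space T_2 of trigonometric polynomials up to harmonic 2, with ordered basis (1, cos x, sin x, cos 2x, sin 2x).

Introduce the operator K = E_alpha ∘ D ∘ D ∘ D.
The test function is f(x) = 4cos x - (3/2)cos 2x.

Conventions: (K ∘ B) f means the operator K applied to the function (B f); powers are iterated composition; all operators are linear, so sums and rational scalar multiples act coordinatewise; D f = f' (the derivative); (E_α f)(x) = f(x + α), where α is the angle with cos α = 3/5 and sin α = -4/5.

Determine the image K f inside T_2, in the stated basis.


D f = -4sin x + 3sin 2x
D D f = -4cos x + 6cos 2x
D D D f = 4sin x - 12sin 2x
E_alpha D D D f = -(16/5)cos x + (12/5)sin x + (288/25)cos 2x + (84/25)sin 2x

the result is g(x) = -(16/5)cos x + (12/5)sin x + (288/25)cos 2x + (84/25)sin 2x


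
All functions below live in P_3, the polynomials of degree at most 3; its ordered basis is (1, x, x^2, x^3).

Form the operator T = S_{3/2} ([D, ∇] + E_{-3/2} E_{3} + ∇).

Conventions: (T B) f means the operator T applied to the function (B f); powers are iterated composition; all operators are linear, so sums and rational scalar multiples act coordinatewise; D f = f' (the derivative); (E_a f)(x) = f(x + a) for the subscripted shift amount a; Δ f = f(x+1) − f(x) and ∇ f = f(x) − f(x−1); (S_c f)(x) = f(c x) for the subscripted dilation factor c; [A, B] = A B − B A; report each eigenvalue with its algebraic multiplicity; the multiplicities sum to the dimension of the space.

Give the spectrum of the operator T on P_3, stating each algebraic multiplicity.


λ = 1 (multiplicity 1), λ = 3/2 (multiplicity 1), λ = 9/4 (multiplicity 1), λ = 27/8 (multiplicity 1)

image of 1: 1
image of x: (3/2)x + 5/2
image of x^2: (9/4)x^2 + (15/2)x + 5/4
image of x^3: (27/8)x^3 + (135/8)x^2 + (45/8)x + 35/8
the matrix is upper triangular; its diagonal is (1, 3/2, 9/4, 27/8)
for a triangular matrix the eigenvalues are the diagonal entries, with algebraic multiplicity their repetition count


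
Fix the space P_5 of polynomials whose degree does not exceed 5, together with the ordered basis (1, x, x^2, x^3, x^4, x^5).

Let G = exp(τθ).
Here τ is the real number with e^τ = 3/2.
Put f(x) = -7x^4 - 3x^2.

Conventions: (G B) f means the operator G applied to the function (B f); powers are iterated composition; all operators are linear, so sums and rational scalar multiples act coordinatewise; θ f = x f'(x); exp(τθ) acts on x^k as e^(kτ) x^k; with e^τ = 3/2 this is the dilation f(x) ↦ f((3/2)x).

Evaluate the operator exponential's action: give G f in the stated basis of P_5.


exp(τθ) x^k = e^(kτ) x^k; with e^τ = 3/2 this sends x^k to (3/2)^k x^k
x^2 ↦ 9/4 x^2
x^4 ↦ 81/16 x^4
applying this coordinatewise to f: exp(τθ) f = -(567/16)x^4 - (27/4)x^2

the image equals g(x) = -(567/16)x^4 - (27/4)x^2


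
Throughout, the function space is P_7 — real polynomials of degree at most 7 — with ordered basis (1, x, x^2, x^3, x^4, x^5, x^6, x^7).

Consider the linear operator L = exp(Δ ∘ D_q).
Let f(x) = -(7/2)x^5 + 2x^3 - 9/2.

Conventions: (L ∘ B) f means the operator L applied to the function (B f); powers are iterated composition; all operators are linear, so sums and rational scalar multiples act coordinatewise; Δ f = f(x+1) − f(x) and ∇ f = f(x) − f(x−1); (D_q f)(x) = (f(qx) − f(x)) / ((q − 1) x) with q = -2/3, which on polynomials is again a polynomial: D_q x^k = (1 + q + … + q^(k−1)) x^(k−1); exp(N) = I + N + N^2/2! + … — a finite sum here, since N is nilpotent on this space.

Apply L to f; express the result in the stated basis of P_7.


the image equals g(x) = -(7/2)x^5 - (608/81)x^3 - (385/27)x^2 - (10052/729)x - 16613/1458

order-1 term: -(770/81)x^3 - (385/27)x^2 - (518/81)x - 133/162
order-2 term: -(5390/729)x - 8855/1458
the series for exp(Δ ∘ D_q) f terminates at order 2
exp(Δ ∘ D_q) f = -(7/2)x^5 - (608/81)x^3 - (385/27)x^2 - (10052/729)x - 16613/1458


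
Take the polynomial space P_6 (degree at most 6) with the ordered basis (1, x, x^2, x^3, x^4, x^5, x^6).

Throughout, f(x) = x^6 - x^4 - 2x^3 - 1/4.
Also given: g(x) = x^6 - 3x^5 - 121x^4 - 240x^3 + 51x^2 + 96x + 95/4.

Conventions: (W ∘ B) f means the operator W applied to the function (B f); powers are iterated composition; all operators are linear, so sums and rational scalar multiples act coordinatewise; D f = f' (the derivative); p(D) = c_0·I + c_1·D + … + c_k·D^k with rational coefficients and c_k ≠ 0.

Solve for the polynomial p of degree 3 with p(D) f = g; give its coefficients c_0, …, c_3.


c_0 = 1, c_1 = -1/2, c_2 = -4, c_3 = -2

D^0 f = x^6 - x^4 - 2x^3 - 1/4
D^1 f = 6x^5 - 4x^3 - 6x^2
D^2 f = 30x^4 - 12x^2 - 12x
D^3 f = 120x^3 - 24x - 12
matching coefficients of g against c_0 f + c_1 Df + … from the top degree down determines the c_i
solution: c_0 = 1, c_1 = -1/2, c_2 = -4, c_3 = -2


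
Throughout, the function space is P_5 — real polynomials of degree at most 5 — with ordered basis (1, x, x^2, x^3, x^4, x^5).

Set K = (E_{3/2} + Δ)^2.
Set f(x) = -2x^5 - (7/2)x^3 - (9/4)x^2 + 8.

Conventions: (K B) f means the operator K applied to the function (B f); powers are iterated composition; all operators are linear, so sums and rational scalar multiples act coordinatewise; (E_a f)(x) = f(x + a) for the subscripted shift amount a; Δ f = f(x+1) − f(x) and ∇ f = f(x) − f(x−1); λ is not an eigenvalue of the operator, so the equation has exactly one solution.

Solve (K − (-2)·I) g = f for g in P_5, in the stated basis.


the image equals g(x) = -(2/3)x^5 + (50/9)x^4 + (217/54)x^3 - (11251/108)x^2 + (2113/81)x + 331249/972

write g with unknown coordinates in the stated basis and equate coefficients in (K − (-2)·I) g = f
solving from the highest basis element down gives g = -(2/3)x^5 + (50/9)x^4 + (217/54)x^3 - (11251/108)x^2 + (2113/81)x + 331249/972
check: K g = -(2/3)x^5 - (100/9)x^4 - (623/54)x^3 + (22259/108)x^2 - (4226/81)x - 327361/486
so K g − (-2)·g = -2x^5 - (7/2)x^3 - (9/4)x^2 + 8 = f ✓


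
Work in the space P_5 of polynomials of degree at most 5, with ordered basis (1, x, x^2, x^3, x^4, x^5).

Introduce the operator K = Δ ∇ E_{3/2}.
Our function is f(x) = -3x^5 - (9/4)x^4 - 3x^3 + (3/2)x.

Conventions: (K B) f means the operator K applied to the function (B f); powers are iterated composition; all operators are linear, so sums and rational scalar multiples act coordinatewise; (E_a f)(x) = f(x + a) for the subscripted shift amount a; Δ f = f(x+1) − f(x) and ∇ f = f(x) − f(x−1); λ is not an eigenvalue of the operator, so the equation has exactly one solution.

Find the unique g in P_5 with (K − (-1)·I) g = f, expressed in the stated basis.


write g with unknown coordinates in the stated basis and equate coefficients in (K − (-1)·I) g = f
solving from the highest basis element down gives g = -3x^5 - (9/4)x^4 + 57x^3 + 297x^2 + (351/2)x - 3177/4
check: K g = -60x^3 - 297x^2 - 174x + 3177/4
so K g − (-1)·g = -3x^5 - (9/4)x^4 - 3x^3 + (3/2)x = f ✓

the result is g(x) = -3x^5 - (9/4)x^4 + 57x^3 + 297x^2 + (351/2)x - 3177/4


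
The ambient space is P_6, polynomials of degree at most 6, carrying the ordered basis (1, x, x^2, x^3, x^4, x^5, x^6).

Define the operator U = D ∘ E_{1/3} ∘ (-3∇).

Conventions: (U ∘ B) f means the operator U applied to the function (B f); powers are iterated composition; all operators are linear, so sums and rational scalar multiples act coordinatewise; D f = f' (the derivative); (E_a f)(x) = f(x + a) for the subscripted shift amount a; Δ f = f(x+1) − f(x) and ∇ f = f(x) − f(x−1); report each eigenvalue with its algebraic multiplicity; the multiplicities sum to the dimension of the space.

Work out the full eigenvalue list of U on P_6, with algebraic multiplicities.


λ = 0 (multiplicity 7)

image of 1: 0
image of x: 0
image of x^2: -6
image of x^3: -18x + 3
image of x^4: -36x^2 + 12x - 4
image of x^5: -60x^3 + 30x^2 - 20x + 25/9
image of x^6: -90x^4 + 60x^3 - 60x^2 + (50/3)x - 22/9
the matrix is upper triangular; its diagonal is (0, 0, 0, 0, 0, 0, 0)
for a triangular matrix the eigenvalues are the diagonal entries, with algebraic multiplicity their repetition count


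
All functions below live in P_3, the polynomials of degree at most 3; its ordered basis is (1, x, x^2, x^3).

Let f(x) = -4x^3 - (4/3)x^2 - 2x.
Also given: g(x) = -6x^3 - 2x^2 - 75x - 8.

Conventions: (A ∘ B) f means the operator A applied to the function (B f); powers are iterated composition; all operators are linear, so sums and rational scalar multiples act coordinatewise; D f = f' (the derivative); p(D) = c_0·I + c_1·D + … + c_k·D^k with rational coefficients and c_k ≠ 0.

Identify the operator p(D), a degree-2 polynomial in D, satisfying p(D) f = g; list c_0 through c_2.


c_0 = 3/2, c_1 = 0, c_2 = 3

D^0 f = -4x^3 - (4/3)x^2 - 2x
D^1 f = -12x^2 - (8/3)x - 2
D^2 f = -24x - 8/3
matching coefficients of g against c_0 f + c_1 Df + … from the top degree down determines the c_i
solution: c_0 = 3/2, c_1 = 0, c_2 = 3


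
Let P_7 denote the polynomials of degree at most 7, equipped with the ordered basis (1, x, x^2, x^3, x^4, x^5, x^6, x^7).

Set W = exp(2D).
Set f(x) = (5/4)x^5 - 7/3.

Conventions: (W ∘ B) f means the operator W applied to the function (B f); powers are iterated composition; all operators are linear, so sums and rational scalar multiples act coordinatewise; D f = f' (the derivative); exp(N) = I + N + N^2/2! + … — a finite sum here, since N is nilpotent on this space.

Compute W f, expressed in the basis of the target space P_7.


the image equals g(x) = (5/4)x^5 + (25/2)x^4 + 50x^3 + 100x^2 + 100x + 113/3

order-1 term: (25/2)x^4
order-2 term: 50x^3
order-3 term: 100x^2
order-4 term: 100x
order-5 term: 40
the series for exp(2D) f terminates at order 5
exp(2D) f = (5/4)x^5 + (25/2)x^4 + 50x^3 + 100x^2 + 100x + 113/3


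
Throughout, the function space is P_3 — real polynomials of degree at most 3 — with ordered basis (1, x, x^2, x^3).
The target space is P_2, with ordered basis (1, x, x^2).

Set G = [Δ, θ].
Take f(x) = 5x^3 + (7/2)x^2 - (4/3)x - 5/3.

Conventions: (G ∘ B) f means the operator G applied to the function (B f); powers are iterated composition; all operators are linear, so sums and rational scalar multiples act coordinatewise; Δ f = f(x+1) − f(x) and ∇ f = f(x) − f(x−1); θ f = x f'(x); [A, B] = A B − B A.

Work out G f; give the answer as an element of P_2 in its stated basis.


θ f = 15x^3 + 7x^2 - (4/3)x
Δ θ f = 45x^2 + 59x + 62/3
Δ f = 15x^2 + 22x + 43/6
θ Δ f = 30x^2 + 22x
[Δ, θ] f = 15x^2 + 37x + 62/3

the image equals g(x) = 15x^2 + 37x + 62/3


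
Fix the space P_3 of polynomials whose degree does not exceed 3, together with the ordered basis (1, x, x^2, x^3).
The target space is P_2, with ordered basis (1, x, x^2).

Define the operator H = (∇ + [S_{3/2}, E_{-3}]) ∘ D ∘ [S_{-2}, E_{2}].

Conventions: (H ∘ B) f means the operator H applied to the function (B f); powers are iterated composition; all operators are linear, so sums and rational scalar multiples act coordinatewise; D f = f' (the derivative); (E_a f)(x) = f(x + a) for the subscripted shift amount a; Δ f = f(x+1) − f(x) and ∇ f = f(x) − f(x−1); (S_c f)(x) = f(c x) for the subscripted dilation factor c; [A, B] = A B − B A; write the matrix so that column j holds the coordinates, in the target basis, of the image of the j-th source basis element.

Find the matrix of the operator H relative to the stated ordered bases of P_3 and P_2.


the matrix is [[0, 0, 0, 360]; [0, 0, 0, 0]; [0, 0, 0, 0]] (rows listed top to bottom)

image of 1: 0
image of x: 0
image of x^2: 0
image of x^3: 360
each image's coordinates form column j of the matrix


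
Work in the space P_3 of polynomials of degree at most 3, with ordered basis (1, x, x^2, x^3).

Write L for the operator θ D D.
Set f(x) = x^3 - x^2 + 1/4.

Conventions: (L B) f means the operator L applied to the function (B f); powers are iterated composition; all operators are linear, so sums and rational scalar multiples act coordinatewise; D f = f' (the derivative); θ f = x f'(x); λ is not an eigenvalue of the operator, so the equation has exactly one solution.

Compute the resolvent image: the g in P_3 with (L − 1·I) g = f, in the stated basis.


write g with unknown coordinates in the stated basis and equate coefficients in (L − 1·I) g = f
solving from the highest basis element down gives g = -x^3 + x^2 - 6x - 1/4
check: L g = -6x
so L g − 1·g = x^3 - x^2 + 1/4 = f ✓

g(x) = -x^3 + x^2 - 6x - 1/4


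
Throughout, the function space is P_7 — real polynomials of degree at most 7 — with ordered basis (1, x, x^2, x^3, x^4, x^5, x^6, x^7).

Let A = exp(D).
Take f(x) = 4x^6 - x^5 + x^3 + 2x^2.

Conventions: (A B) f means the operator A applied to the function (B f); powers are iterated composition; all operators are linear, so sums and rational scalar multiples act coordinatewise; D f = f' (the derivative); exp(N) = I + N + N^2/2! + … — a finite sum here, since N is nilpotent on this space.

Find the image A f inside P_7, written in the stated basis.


order-1 term: 24x^5 - 5x^4 + 3x^2 + 4x
order-2 term: 60x^4 - 10x^3 + 3x + 2
order-3 term: 80x^3 - 10x^2 + 1
order-4 term: 60x^2 - 5x
order-5 term: 24x - 1
order-6 term: 4
the series for exp(D) f terminates at order 6
exp(D) f = 4x^6 + 23x^5 + 55x^4 + 71x^3 + 55x^2 + 26x + 6

g(x) = 4x^6 + 23x^5 + 55x^4 + 71x^3 + 55x^2 + 26x + 6


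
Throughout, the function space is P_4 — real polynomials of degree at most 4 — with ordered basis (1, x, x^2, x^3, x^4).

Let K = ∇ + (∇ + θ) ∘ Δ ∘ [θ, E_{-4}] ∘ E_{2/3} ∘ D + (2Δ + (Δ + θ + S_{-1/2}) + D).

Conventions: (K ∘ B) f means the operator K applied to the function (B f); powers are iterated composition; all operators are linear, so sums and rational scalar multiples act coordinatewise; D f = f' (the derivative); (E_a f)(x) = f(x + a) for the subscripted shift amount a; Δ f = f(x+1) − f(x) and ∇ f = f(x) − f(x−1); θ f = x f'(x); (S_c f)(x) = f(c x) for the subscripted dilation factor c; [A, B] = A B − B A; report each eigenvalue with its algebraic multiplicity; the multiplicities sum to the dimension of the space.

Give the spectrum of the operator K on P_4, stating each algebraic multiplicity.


image of 1: 1
image of x: (1/2)x + 5
image of x^2: (9/4)x^2 + 10x + 2
image of x^3: (23/8)x^3 + 15x^2 + 6x + 4
image of x^4: (65/16)x^4 + 20x^3 + 12x^2 + 112x + 98
the matrix is upper triangular; its diagonal is (1, 1/2, 9/4, 23/8, 65/16)
for a triangular matrix the eigenvalues are the diagonal entries, with algebraic multiplicity their repetition count

λ = 1/2 (multiplicity 1), λ = 1 (multiplicity 1), λ = 9/4 (multiplicity 1), λ = 23/8 (multiplicity 1), λ = 65/16 (multiplicity 1)


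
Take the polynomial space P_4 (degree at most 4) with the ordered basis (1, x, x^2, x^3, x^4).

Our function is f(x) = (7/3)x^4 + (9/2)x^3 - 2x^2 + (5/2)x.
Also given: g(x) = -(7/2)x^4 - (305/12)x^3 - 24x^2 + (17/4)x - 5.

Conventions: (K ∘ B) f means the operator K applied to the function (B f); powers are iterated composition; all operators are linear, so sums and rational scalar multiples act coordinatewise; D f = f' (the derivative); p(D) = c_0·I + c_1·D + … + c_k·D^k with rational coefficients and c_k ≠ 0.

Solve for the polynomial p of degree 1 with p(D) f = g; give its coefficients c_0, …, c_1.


D^0 f = (7/3)x^4 + (9/2)x^3 - 2x^2 + (5/2)x
D^1 f = (28/3)x^3 + (27/2)x^2 - 4x + 5/2
matching coefficients of g against c_0 f + c_1 Df + … from the top degree down determines the c_i
solution: c_0 = -3/2, c_1 = -2

p(D) = -(3/2)·I − 2·D, i.e. c_0 = -3/2, c_1 = -2


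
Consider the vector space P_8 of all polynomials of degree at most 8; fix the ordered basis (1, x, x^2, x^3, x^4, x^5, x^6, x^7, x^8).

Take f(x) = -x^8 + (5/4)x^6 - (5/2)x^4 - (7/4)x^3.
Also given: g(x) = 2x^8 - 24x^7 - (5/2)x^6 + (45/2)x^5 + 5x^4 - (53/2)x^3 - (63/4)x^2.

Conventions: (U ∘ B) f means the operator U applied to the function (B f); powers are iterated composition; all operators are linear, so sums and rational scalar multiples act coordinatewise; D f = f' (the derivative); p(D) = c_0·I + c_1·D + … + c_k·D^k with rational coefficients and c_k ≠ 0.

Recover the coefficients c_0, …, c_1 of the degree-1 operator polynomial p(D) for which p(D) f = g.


c_0 = -2, c_1 = 3

D^0 f = -x^8 + (5/4)x^6 - (5/2)x^4 - (7/4)x^3
D^1 f = -8x^7 + (15/2)x^5 - 10x^3 - (21/4)x^2
matching coefficients of g against c_0 f + c_1 Df + … from the top degree down determines the c_i
solution: c_0 = -2, c_1 = 3


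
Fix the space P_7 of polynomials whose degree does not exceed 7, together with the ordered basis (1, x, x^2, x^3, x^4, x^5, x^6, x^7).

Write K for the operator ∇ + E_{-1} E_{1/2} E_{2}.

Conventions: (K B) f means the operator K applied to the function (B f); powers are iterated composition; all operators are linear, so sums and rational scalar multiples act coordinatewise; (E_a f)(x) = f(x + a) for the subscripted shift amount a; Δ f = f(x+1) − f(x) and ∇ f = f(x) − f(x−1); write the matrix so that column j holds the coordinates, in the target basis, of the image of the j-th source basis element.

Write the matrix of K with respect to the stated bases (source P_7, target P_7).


the matrix is [[1, 5/2, 5/4, 35/8, 65/16, 275/32, 665/64, 2315/128]; [0, 1, 5, 15/4, 35/2, 325/16, 825/16, 4655/64]; [0, 0, 1, 15/2, 15/2, 175/4, 975/16, 5775/32]; [0, 0, 0, 1, 10, 25/2, 175/2, 2275/16]; [0, 0, 0, 0, 1, 25/2, 75/4, 1225/8]; [0, 0, 0, 0, 0, 1, 15, 105/4]; [0, 0, 0, 0, 0, 0, 1, 35/2]; [0, 0, 0, 0, 0, 0, 0, 1]] (rows listed top to bottom)

image of 1: 1
image of x: x + 5/2
image of x^2: x^2 + 5x + 5/4
image of x^3: x^3 + (15/2)x^2 + (15/4)x + 35/8
image of x^4: x^4 + 10x^3 + (15/2)x^2 + (35/2)x + 65/16
image of x^5: x^5 + (25/2)x^4 + (25/2)x^3 + (175/4)x^2 + (325/16)x + 275/32
image of x^6: x^6 + 15x^5 + (75/4)x^4 + (175/2)x^3 + (975/16)x^2 + (825/16)x + 665/64
image of x^7: x^7 + (35/2)x^6 + (105/4)x^5 + (1225/8)x^4 + (2275/16)x^3 + (5775/32)x^2 + (4655/64)x + 2315/128
each image's coordinates form column j of the matrix


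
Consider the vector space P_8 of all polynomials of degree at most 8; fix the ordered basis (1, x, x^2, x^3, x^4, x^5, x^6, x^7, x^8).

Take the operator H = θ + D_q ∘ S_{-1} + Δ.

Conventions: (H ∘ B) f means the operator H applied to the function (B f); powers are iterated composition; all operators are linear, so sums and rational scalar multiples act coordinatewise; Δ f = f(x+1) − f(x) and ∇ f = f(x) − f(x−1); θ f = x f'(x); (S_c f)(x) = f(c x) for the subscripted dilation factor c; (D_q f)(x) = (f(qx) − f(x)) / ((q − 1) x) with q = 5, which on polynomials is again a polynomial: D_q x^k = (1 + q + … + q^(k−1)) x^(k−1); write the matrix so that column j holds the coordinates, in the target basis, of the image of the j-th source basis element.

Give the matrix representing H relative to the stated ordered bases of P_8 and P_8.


the matrix is [[0, 0, 1, 1, 1, 1, 1, 1, 1]; [0, 1, 8, 3, 4, 5, 6, 7, 8]; [0, 0, 2, -28, 6, 10, 15, 21, 28]; [0, 0, 0, 3, 160, 10, 20, 35, 56]; [0, 0, 0, 0, 4, -776, 15, 35, 70]; [0, 0, 0, 0, 0, 5, 3912, 21, 56]; [0, 0, 0, 0, 0, 0, 6, -19524, 28]; [0, 0, 0, 0, 0, 0, 0, 7, 97664]; [0, 0, 0, 0, 0, 0, 0, 0, 8]] (rows listed top to bottom)

image of 1: 0
image of x: x
image of x^2: 2x^2 + 8x + 1
image of x^3: 3x^3 - 28x^2 + 3x + 1
image of x^4: 4x^4 + 160x^3 + 6x^2 + 4x + 1
image of x^5: 5x^5 - 776x^4 + 10x^3 + 10x^2 + 5x + 1
image of x^6: 6x^6 + 3912x^5 + 15x^4 + 20x^3 + 15x^2 + 6x + 1
image of x^7: 7x^7 - 19524x^6 + 21x^5 + 35x^4 + 35x^3 + 21x^2 + 7x + 1
image of x^8: 8x^8 + 97664x^7 + 28x^6 + 56x^5 + 70x^4 + 56x^3 + 28x^2 + 8x + 1
each image's coordinates form column j of the matrix


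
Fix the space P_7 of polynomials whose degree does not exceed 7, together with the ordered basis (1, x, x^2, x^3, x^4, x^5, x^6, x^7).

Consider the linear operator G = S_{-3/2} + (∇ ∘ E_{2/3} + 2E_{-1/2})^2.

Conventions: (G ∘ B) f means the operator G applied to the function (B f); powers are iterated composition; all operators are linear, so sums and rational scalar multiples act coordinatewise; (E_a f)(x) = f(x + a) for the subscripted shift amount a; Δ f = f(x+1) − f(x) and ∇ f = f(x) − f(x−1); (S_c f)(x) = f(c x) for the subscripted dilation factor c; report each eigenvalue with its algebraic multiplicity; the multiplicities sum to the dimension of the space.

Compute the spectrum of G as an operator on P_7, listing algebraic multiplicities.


image of 1: 5
image of x: (5/2)x
image of x^2: (25/4)x^2 + 10/3
image of x^3: (5/8)x^3 + 10x + 1/3
image of x^4: (145/16)x^4 + 20x^2 + (4/3)x + 146/27
image of x^5: -(115/32)x^5 + (100/3)x^3 + (10/3)x^2 + (730/27)x + 545/324
image of x^6: (985/64)x^6 + 50x^4 + (20/3)x^3 + (730/9)x^2 + (545/54)x + 1355/162
image of x^7: -(1675/128)x^7 + 70x^5 + (35/3)x^4 + (5110/27)x^3 + (3815/108)x^2 + (9485/162)x + 53053/11664
the matrix is upper triangular; its diagonal is (5, 5/2, 25/4, 5/8, 145/16, -115/32, 985/64, -1675/128)
for a triangular matrix the eigenvalues are the diagonal entries, with algebraic multiplicity their repetition count

λ = -1675/128 (multiplicity 1), λ = -115/32 (multiplicity 1), λ = 5/8 (multiplicity 1), λ = 5/2 (multiplicity 1), λ = 5 (multiplicity 1), λ = 25/4 (multiplicity 1), λ = 145/16 (multiplicity 1), λ = 985/64 (multiplicity 1)


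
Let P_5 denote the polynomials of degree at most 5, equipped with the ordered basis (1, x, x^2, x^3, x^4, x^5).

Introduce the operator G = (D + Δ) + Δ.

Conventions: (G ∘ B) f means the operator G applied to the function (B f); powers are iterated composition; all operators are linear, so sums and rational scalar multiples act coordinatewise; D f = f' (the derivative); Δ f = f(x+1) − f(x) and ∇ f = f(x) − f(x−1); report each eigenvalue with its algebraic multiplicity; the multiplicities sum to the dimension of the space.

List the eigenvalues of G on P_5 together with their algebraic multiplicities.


λ = 0 (multiplicity 6)

image of 1: 0
image of x: 3
image of x^2: 6x + 2
image of x^3: 9x^2 + 6x + 2
image of x^4: 12x^3 + 12x^2 + 8x + 2
image of x^5: 15x^4 + 20x^3 + 20x^2 + 10x + 2
the matrix is upper triangular; its diagonal is (0, 0, 0, 0, 0, 0)
for a triangular matrix the eigenvalues are the diagonal entries, with algebraic multiplicity their repetition count
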